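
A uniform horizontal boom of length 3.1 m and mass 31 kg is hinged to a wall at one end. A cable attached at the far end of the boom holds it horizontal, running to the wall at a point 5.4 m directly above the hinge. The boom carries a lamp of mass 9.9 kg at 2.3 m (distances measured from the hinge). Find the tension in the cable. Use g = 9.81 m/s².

T ≈ 258 N

About the hinge:
Beam weight: 31 × 9.81 = 304.1 N down at 1.55 m → arm 1.55 m, τ = 304.1 × 1.55 = 471.4 N·m clockwise.
Lamp: 9.9 × 9.81 = 97.12 N down at 2.3 m → arm 2.3 m, τ = 97.12 × 2.3 = 223.4 N·m clockwise.
Total clockwise load moment = 694.8 N·m.
The cable tension T acts at 3.1 m; only its component perpendicular to the boom, T sinθ, produces torque. sinθ = h/√(h²+d²) = 5.4/√(5.4²+3.1²) = 0.8673.
For rotational equilibrium, T × 3.1 × 0.8673 = 694.8, so T = 694.8 / 2.689 = 258 N.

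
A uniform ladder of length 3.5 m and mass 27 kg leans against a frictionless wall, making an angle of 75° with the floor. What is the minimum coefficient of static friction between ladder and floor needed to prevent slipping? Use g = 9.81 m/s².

Take moments about the foot of the ladder.
Ladder weight 27×9.81 = 264.9 N acts at 1.75 m along the ladder; its horizontal arm is 1.75·cos75° = 0.4529 m → τ = 120 N·m clockwise.
Wall normal N acts horizontally at the top; its moment arm is the height L sinθ = 3.5·sin75° = 3.381 m, counterclockwise.
Balancing moments: N × 3.381 = 120, giving N = 35.49 N.
ΣFx = 0 ⇒ f = N_wall = 35.49 N. ΣFy = 0 ⇒ N_floor = 264.9 N.
μ_min = f / N_floor = 35.49 / 264.9 = 0.134.

μ_min ≈ 0.134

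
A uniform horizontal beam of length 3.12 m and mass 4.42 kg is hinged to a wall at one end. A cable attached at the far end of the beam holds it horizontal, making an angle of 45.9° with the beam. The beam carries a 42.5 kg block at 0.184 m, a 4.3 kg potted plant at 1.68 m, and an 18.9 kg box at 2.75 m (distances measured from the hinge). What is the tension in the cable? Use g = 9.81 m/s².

T ≈ 324 N

About the hinge:
Beam weight: 4.42 × 9.81 = 43.36 N down at 1.56 m → arm 1.56 m, τ = 43.36 × 1.56 = 67.64 N·m clockwise.
Block: 42.5 × 9.81 = 416.9 N down at 0.184 m → arm 0.184 m, τ = 416.9 × 0.184 = 76.71 N·m clockwise.
Potted plant: 4.3 × 9.81 = 42.18 N down at 1.68 m → arm 1.68 m, τ = 42.18 × 1.68 = 70.86 N·m clockwise.
Box: 18.9 × 9.81 = 185.4 N down at 2.75 m → arm 2.75 m, τ = 185.4 × 2.75 = 509.9 N·m clockwise.
Total clockwise load moment = 725.1 N·m.
The cable tension T acts at 3.12 m; only its component perpendicular to the beam, T sinθ, produces torque. sin 45.9° = 0.7181.
Setting net torque to zero: T × 3.12 × 0.7181 = 725.1 → T = 725.1 / 2.24 = 324 N.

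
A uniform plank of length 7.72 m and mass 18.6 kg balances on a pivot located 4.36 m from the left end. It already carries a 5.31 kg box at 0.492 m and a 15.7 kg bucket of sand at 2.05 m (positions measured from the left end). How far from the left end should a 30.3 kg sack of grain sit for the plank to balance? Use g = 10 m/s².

About the pivot (at 4.36 m from the left end):
Beam weight: 18.6 × 10 = 186 N down at 3.86 m → arm 0.5 m, τ = 186 × 0.5 = 93 N·m counterclockwise.
Box: 5.31 × 10 = 53.1 N down at 0.492 m → arm 3.868 m, τ = 53.1 × 3.868 = 205.4 N·m counterclockwise.
Bucket of sand: 15.7 × 10 = 157 N down at 2.05 m → arm 2.31 m, τ = 157 × 2.31 = 362.7 N·m counterclockwise.
Net moment of existing loads = 661.1 N·m counterclockwise.
The sack of grain weighs 30.3 × 10 = 303 N and must supply an equal clockwise moment, so its lever arm about the pivot is 661.1 / 303 = 2.18 m.
That puts it at 4.36 + 2.18 = 6.54 m from the left end.

x ≈ 6.54 m from the left end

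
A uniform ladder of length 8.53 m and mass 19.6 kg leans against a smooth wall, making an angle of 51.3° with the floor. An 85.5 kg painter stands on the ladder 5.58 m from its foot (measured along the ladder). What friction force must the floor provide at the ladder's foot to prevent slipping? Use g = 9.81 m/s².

Take moments about the foot of the ladder.
Ladder weight 19.6×9.81 = 192.3 N acts at 4.265 m along the ladder; its horizontal arm is 4.265·cos51.3° = 2.667 m → τ = 512.9 N·m clockwise.
Painter: 85.5×9.81 = 838.8 N at 5.58 m → arm 3.489 m → τ = 2927 N·m clockwise.
Wall normal N acts horizontally at the top; its moment arm is the height L sinθ = 8.53·sin51.3° = 6.657 m, counterclockwise.
For rotational equilibrium, N × 6.657 = 3440, so N = 517 N.
ΣFx = 0: friction at the foot balances the wall's push, so f = N_wall = 517 N.

f ≈ 517 N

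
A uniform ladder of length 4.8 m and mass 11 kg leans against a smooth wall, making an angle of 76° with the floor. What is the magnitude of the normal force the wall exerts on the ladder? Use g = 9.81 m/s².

N_wall ≈ 13.5 N

About the foot of the ladder:
Ladder weight 11×9.81 = 107.9 N acts at 2.4 m along the ladder; its horizontal arm is 2.4·cos76° = 0.5806 m → τ = 62.65 N·m clockwise.
Wall normal N acts horizontally at the top; its moment arm is the height L sinθ = 4.8·sin76° = 4.657 m, counterclockwise.
Setting net torque to zero: N × 4.657 = 62.65 → N = 13.5 N.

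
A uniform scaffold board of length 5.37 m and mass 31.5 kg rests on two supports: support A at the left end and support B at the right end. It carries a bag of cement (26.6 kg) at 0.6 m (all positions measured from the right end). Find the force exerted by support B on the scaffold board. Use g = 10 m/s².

Choose support A as the axis so its reaction then has zero moment arm.
Beam weight: 31.5 × 10 = 315 N down at 2.685 m → arm 2.685 m, τ = 315 × 2.685 = 845.8 N·m clockwise.
Bag of cement: 26.6 × 10 = 266 N down at 0.6 m → arm 4.77 m, τ = 266 × 4.77 = 1269 N·m clockwise.
Net load moment about support A = 2115 N·m clockwise.
Reaction R at support B is upward at 0 m, arm 5.37 m → moment R × 5.37 counterclockwise.
For rotational equilibrium, R × 5.37 = 2115, so R = 394 N.

R_B ≈ 394 N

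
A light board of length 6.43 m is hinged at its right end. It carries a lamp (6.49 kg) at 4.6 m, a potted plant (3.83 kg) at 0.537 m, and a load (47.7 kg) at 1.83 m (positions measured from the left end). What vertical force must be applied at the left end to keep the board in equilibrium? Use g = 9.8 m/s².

About the right end:
Lamp: 6.49 × 9.8 = 63.6 N down at 4.6 m → arm 1.83 m, τ = 63.6 × 1.83 = 116.4 N·m counterclockwise.
Potted plant: 3.83 × 9.8 = 37.53 N down at 0.537 m → arm 5.893 m, τ = 37.53 × 5.893 = 221.2 N·m counterclockwise.
Load: 47.7 × 9.8 = 467.5 N down at 1.83 m → arm 4.6 m, τ = 467.5 × 4.6 = 2150 N·m counterclockwise.
Net moment of the loads = 2488 N·m counterclockwise.
The upward force F acts at the left end, arm 6.43 m, giving F × 6.43 clockwise.
For rotational equilibrium, F × 6.43 = 2488, so F = 2488 / 6.43 = 387 N.

F ≈ 387 N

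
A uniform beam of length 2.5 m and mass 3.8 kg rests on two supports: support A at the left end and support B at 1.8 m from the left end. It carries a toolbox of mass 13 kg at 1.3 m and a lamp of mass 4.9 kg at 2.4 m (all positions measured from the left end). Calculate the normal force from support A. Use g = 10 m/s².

Sum moments about support B (its reaction then has zero moment arm).
Beam weight: 3.8 × 10 = 38 N down at 1.25 m → arm 0.55 m, τ = 38 × 0.55 = 20.9 N·m counterclockwise.
Toolbox: 13 × 10 = 130 N down at 1.3 m → arm 0.5 m, τ = 130 × 0.5 = 65 N·m counterclockwise.
Lamp: 4.9 × 10 = 49 N down at 2.4 m → arm 0.6 m, τ = 49 × 0.6 = 29.4 N·m clockwise.
Net load moment about support B = 56.5 N·m counterclockwise.
Reaction R at support A is upward at 0 m, arm 1.8 m → moment R × 1.8 clockwise.
Στ = 0 ⇒ R × 1.8 = 56.5 ⇒ R = 31.4 N.

R_A ≈ 31.4 N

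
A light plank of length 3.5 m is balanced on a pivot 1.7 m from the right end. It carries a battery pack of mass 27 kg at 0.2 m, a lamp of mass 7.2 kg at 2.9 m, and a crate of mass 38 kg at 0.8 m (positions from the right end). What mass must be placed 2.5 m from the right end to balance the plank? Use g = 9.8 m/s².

Taking torques about the pivot (at 1.7 m from the right end):
Battery pack: 27 × 9.8 = 264.6 N down at 0.2 m → arm 1.5 m, τ = 264.6 × 1.5 = 396.9 N·m clockwise.
Lamp: 7.2 × 9.8 = 70.56 N down at 2.9 m → arm 1.2 m, τ = 70.56 × 1.2 = 84.67 N·m counterclockwise.
Crate: 38 × 9.8 = 372.4 N down at 0.8 m → arm 0.9 m, τ = 372.4 × 0.9 = 335.2 N·m clockwise.
Net moment of known loads = 647.4 N·m clockwise.
An unknown mass m at 2.5 m has arm 0.8 m; its moment is m·g·0.8 counterclockwise.
Setting net torque to zero: m × 9.8 × 0.8 = 647.4 → m = 647.4 / (9.8 × 0.8) = 82.6 kg.

m ≈ 82.6 kg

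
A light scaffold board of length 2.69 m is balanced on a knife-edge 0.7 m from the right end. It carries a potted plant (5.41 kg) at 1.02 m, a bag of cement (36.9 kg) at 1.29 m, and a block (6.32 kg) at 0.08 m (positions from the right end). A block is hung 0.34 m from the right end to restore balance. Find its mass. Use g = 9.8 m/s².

m ≈ 54.4 kg

Choose the knife-edge (at 0.7 m from the right end) as the axis so the support reaction has zero arm there.
Potted plant: 5.41 × 9.8 = 53.02 N down at 1.02 m → arm 0.32 m, τ = 53.02 × 0.32 = 16.97 N·m counterclockwise.
Bag of cement: 36.9 × 9.8 = 361.6 N down at 1.29 m → arm 0.59 m, τ = 361.6 × 0.59 = 213.3 N·m counterclockwise.
Block: 6.32 × 9.8 = 61.94 N down at 0.08 m → arm 0.62 m, τ = 61.94 × 0.62 = 38.4 N·m clockwise.
Net moment of known loads = 191.9 N·m counterclockwise.
An unknown mass m at 0.34 m has arm 0.36 m; its moment is m·g·0.36 clockwise.
Balancing moments: m × 9.8 × 0.36 = 191.9, giving m = 191.9 / (9.8 × 0.36) = 54.4 kg.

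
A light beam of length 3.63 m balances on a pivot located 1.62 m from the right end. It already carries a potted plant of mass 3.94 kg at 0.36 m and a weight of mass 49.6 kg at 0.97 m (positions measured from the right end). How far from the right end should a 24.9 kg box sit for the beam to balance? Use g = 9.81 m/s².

x ≈ 3.11 m from the right end

Take moments about the pivot (at 1.62 m from the right end).
Potted plant: 3.94 × 9.81 = 38.65 N down at 0.36 m → arm 1.26 m, τ = 38.65 × 1.26 = 48.7 N·m clockwise.
Weight: 49.6 × 9.81 = 486.6 N down at 0.97 m → arm 0.65 m, τ = 486.6 × 0.65 = 316.3 N·m clockwise.
Net moment of existing loads = 365 N·m clockwise.
The box weighs 24.9 × 9.81 = 244.3 N and must supply an equal counterclockwise moment, so its lever arm about the pivot is 365 / 244.3 = 1.49 m.
That puts it at 1.62 + 1.49 = 3.11 m from the right end.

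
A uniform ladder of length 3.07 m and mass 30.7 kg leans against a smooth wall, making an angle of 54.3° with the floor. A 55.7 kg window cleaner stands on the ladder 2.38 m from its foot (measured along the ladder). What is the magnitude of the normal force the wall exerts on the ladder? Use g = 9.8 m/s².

Sum moments about the foot of the ladder (the floor normal and friction both act there and drop out).
Ladder weight 30.7×9.8 = 300.9 N acts at 1.535 m along the ladder; its horizontal arm is 1.535·cos54.3° = 0.8957 m → τ = 269.5 N·m clockwise.
Window cleaner: 55.7×9.8 = 545.9 N at 2.38 m → arm 1.389 m → τ = 758.3 N·m clockwise.
Wall normal N acts horizontally at the top; its moment arm is the height L sinθ = 3.07·sin54.3° = 2.493 m, counterclockwise.
Balancing moments: N × 2.493 = 1028, giving N = 412 N.

N_wall ≈ 412 N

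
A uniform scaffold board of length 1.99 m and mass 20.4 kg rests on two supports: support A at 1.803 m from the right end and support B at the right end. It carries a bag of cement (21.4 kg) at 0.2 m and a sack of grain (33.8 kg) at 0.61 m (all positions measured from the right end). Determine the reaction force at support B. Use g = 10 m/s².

R_B ≈ 505 N

About support A:
Beam weight: 20.4 × 10 = 204 N down at 0.995 m → arm 0.808 m, τ = 204 × 0.808 = 164.8 N·m clockwise.
Bag of cement: 21.4 × 10 = 214 N down at 0.2 m → arm 1.603 m, τ = 214 × 1.603 = 343 N·m clockwise.
Sack of grain: 33.8 × 10 = 338 N down at 0.61 m → arm 1.193 m, τ = 338 × 1.193 = 403.2 N·m clockwise.
Net load moment about support A = 911 N·m clockwise.
Reaction R at support B is upward at 0 m, arm 1.803 m → moment R × 1.803 counterclockwise.
Balancing moments: R × 1.803 = 911, giving R = 505 N.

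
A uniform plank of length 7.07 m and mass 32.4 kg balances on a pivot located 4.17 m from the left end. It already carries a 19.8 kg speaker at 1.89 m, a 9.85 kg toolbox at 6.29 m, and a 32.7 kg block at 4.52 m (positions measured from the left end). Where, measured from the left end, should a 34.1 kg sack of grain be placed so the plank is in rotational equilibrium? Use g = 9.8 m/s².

x ≈ 5.15 m from the left end

About the pivot (at 4.17 m from the left end):
Beam weight: 32.4 × 9.8 = 317.5 N down at 3.535 m → arm 0.635 m, τ = 317.5 × 0.635 = 201.6 N·m counterclockwise.
Speaker: 19.8 × 9.8 = 194 N down at 1.89 m → arm 2.28 m, τ = 194 × 2.28 = 442.3 N·m counterclockwise.
Toolbox: 9.85 × 9.8 = 96.53 N down at 6.29 m → arm 2.12 m, τ = 96.53 × 2.12 = 204.6 N·m clockwise.
Block: 32.7 × 9.8 = 320.5 N down at 4.52 m → arm 0.35 m, τ = 320.5 × 0.35 = 112.2 N·m clockwise.
Net moment of existing loads = 327.1 N·m counterclockwise.
The sack of grain weighs 34.1 × 9.8 = 334.2 N and must supply an equal clockwise moment, so its lever arm about the pivot is 327.1 / 334.2 = 0.979 m.
That puts it at 4.17 + 0.979 = 5.15 m from the left end.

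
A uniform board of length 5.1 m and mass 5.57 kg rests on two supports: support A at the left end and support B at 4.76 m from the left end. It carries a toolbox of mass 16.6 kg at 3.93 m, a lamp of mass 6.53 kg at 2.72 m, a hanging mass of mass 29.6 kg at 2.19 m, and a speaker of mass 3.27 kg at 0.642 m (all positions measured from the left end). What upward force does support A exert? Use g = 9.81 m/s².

Take moments about support B.
Beam weight: 5.57 × 9.81 = 54.64 N down at 2.55 m → arm 2.21 m, τ = 54.64 × 2.21 = 120.8 N·m counterclockwise.
Toolbox: 16.6 × 9.81 = 162.8 N down at 3.93 m → arm 0.83 m, τ = 162.8 × 0.83 = 135.1 N·m counterclockwise.
Lamp: 6.53 × 9.81 = 64.06 N down at 2.72 m → arm 2.04 m, τ = 64.06 × 2.04 = 130.7 N·m counterclockwise.
Hanging mass: 29.6 × 9.81 = 290.4 N down at 2.19 m → arm 2.57 m, τ = 290.4 × 2.57 = 746.3 N·m counterclockwise.
Speaker: 3.27 × 9.81 = 32.08 N down at 0.642 m → arm 4.118 m, τ = 32.08 × 4.118 = 132.1 N·m counterclockwise.
Net load moment about support B = 1265 N·m counterclockwise.
Reaction R at support A is upward at 0 m, arm 4.76 m → moment R × 4.76 clockwise.
Balancing moments: R × 4.76 = 1265, giving R = 266 N.

R_A ≈ 266 N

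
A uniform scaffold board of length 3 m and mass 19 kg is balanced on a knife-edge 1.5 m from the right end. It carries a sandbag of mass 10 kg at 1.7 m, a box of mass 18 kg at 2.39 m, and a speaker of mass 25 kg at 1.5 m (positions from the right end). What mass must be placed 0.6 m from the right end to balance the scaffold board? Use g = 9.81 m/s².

m ≈ 20 kg

Take moments about the knife-edge (at 1.5 m from the right end).
Beam weight: acts at the knife-edge, moment arm 0 → no torque.
Sandbag: 10 × 9.81 = 98.1 N down at 1.7 m → arm 0.2 m, τ = 98.1 × 0.2 = 19.62 N·m counterclockwise.
Box: 18 × 9.81 = 176.6 N down at 2.39 m → arm 0.89 m, τ = 176.6 × 0.89 = 157.2 N·m counterclockwise.
Speaker: acts at the knife-edge, moment arm 0 → no torque.
Net moment of known loads = 176.8 N·m counterclockwise.
An unknown mass m at 0.6 m has arm 0.9 m; its moment is m·g·0.9 clockwise.
For rotational equilibrium, m × 9.81 × 0.9 = 176.8, so m = 176.8 / (9.81 × 0.9) = 20 kg.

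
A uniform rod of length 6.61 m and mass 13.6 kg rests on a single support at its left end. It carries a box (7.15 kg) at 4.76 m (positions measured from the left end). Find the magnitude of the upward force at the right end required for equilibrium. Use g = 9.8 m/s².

Taking torques about the left end:
Beam weight: 13.6 × 9.8 = 133.3 N down at 3.305 m → arm 3.305 m, τ = 133.3 × 3.305 = 440.6 N·m clockwise.
Box: 7.15 × 9.8 = 70.07 N down at 4.76 m → arm 4.76 m, τ = 70.07 × 4.76 = 333.5 N·m clockwise.
Net moment of the loads = 774.1 N·m clockwise.
The upward force F acts at the right end, arm 6.61 m, giving F × 6.61 counterclockwise.
For rotational equilibrium, F × 6.61 = 774.1, so F = 774.1 / 6.61 = 117 N.

F ≈ 117 N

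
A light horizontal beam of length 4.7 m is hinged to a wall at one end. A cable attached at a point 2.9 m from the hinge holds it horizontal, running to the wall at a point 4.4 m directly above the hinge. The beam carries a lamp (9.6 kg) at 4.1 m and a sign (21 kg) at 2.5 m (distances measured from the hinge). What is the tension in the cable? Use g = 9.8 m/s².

T ≈ 372 N

Taking torques about the hinge:
Lamp: 9.6 × 9.8 = 94.08 N down at 4.1 m → arm 4.1 m, τ = 94.08 × 4.1 = 385.7 N·m clockwise.
Sign: 21 × 9.8 = 205.8 N down at 2.5 m → arm 2.5 m, τ = 205.8 × 2.5 = 514.5 N·m clockwise.
Total clockwise load moment = 900.2 N·m.
The cable tension T acts at 2.9 m; only its component perpendicular to the beam, T sinθ, produces torque. sinθ = h/√(h²+d²) = 4.4/√(4.4²+2.9²) = 0.835.
For rotational equilibrium, T × 2.9 × 0.835 = 900.2, so T = 900.2 / 2.421 = 372 N.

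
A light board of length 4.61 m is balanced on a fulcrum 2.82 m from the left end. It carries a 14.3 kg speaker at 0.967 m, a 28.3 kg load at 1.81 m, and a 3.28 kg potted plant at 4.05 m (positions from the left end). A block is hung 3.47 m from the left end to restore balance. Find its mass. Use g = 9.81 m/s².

m ≈ 78.5 kg

Sum moments about the fulcrum (at 2.82 m from the left end) (the support reaction has zero arm there).
Speaker: 14.3 × 9.81 = 140.3 N down at 0.967 m → arm 1.853 m, τ = 140.3 × 1.853 = 260 N·m counterclockwise.
Load: 28.3 × 9.81 = 277.6 N down at 1.81 m → arm 1.01 m, τ = 277.6 × 1.01 = 280.4 N·m counterclockwise.
Potted plant: 3.28 × 9.81 = 32.18 N down at 4.05 m → arm 1.23 m, τ = 32.18 × 1.23 = 39.58 N·m clockwise.
Net moment of known loads = 500.8 N·m counterclockwise.
An unknown mass m at 3.47 m has arm 0.65 m; its moment is m·g·0.65 clockwise.
Balancing moments: m × 9.81 × 0.65 = 500.8, giving m = 500.8 / (9.81 × 0.65) = 78.5 kg.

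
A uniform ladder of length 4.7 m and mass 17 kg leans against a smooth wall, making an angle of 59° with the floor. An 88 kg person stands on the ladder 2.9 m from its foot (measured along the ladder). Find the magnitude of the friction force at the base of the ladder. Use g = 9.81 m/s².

f ≈ 370 N

Sum moments about the foot of the ladder (the floor normal and friction both act there and drop out).
Ladder weight 17×9.81 = 166.8 N acts at 2.35 m along the ladder; its horizontal arm is 2.35·cos59° = 1.21 m → τ = 201.8 N·m clockwise.
Person: 88×9.81 = 863.3 N at 2.9 m → arm 1.494 m → τ = 1290 N·m clockwise.
Wall normal N acts horizontally at the top; its moment arm is the height L sinθ = 4.7·sin59° = 4.029 m, counterclockwise.
Balancing moments: N × 4.029 = 1492, giving N = 370 N.
ΣFx = 0: friction at the foot balances the wall's push, so f = N_wall = 370 N.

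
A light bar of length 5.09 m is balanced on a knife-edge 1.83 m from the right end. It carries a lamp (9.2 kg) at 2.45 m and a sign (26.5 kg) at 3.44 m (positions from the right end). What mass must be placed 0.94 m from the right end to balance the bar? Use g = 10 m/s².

m ≈ 54.3 kg

Taking torques about the knife-edge (at 1.83 m from the right end):
Lamp: 9.2 × 10 = 92 N down at 2.45 m → arm 0.62 m, τ = 92 × 0.62 = 57.04 N·m counterclockwise.
Sign: 26.5 × 10 = 265 N down at 3.44 m → arm 1.61 m, τ = 265 × 1.61 = 426.7 N·m counterclockwise.
Net moment of known loads = 483.7 N·m counterclockwise.
An unknown mass m at 0.94 m has arm 0.89 m; its moment is m·g·0.89 clockwise.
For rotational equilibrium, m × 10 × 0.89 = 483.7, so m = 483.7 / (10 × 0.89) = 54.3 kg.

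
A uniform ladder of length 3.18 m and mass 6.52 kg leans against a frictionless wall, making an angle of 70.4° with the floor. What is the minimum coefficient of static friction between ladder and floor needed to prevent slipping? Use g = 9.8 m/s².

μ_min ≈ 0.178

Take moments about the foot of the ladder.
Ladder weight 6.52×9.8 = 63.9 N acts at 1.59 m along the ladder; its horizontal arm is 1.59·cos70.4° = 0.5334 m → τ = 34.08 N·m clockwise.
Wall normal N acts horizontally at the top; its moment arm is the height L sinθ = 3.18·sin70.4° = 2.996 m, counterclockwise.
Στ = 0 ⇒ N × 2.996 = 34.08 ⇒ N = 11.38 N.
ΣFx = 0 ⇒ f = N_wall = 11.38 N. ΣFy = 0 ⇒ N_floor = 63.9 N.
μ_min = f / N_floor = 11.38 / 63.9 = 0.178.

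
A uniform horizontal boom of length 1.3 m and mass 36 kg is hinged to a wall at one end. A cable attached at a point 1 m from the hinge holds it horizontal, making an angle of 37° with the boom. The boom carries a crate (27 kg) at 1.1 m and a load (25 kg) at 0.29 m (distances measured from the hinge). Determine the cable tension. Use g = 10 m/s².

About the hinge:
Beam weight: 36 × 10 = 360 N down at 0.65 m → arm 0.65 m, τ = 360 × 0.65 = 234 N·m clockwise.
Crate: 27 × 10 = 270 N down at 1.1 m → arm 1.1 m, τ = 270 × 1.1 = 297 N·m clockwise.
Load: 25 × 10 = 250 N down at 0.29 m → arm 0.29 m, τ = 250 × 0.29 = 72.5 N·m clockwise.
Total clockwise load moment = 603.5 N·m.
The cable tension T acts at 1 m; only its component perpendicular to the boom, T sinθ, produces torque. sin 37° = 0.6018.
For rotational equilibrium, T × 1 × 0.6018 = 603.5, so T = 603.5 / 0.6018 = 1000 N.

T ≈ 1000 N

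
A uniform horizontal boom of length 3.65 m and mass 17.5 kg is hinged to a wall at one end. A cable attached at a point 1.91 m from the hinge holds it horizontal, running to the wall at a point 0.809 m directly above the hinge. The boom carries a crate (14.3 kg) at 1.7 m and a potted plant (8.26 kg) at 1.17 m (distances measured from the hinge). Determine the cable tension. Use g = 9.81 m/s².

T ≈ 868 N

Choose the hinge as the axis so the unknown hinge reaction has zero arm there.
Beam weight: 17.5 × 9.81 = 171.7 N down at 1.825 m → arm 1.825 m, τ = 171.7 × 1.825 = 313.4 N·m clockwise.
Crate: 14.3 × 9.81 = 140.3 N down at 1.7 m → arm 1.7 m, τ = 140.3 × 1.7 = 238.5 N·m clockwise.
Potted plant: 8.26 × 9.81 = 81.03 N down at 1.17 m → arm 1.17 m, τ = 81.03 × 1.17 = 94.81 N·m clockwise.
Total clockwise load moment = 646.7 N·m.
The cable tension T acts at 1.91 m; only its component perpendicular to the boom, T sinθ, produces torque. sinθ = h/√(h²+d²) = 0.809/√(0.809²+1.91²) = 0.39.
Setting net torque to zero: T × 1.91 × 0.39 = 646.7 → T = 646.7 / 0.7449 = 868 N.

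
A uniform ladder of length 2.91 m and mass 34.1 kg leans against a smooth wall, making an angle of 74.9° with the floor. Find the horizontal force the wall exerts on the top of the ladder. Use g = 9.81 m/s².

N_wall ≈ 45.1 N

About the foot of the ladder:
Ladder weight 34.1×9.81 = 334.5 N acts at 1.455 m along the ladder; its horizontal arm is 1.455·cos74.9° = 0.379 m → τ = 126.8 N·m clockwise.
Wall normal N acts horizontally at the top; its moment arm is the height L sinθ = 2.91·sin74.9° = 2.81 m, counterclockwise.
For rotational equilibrium, N × 2.81 = 126.8, so N = 45.1 N.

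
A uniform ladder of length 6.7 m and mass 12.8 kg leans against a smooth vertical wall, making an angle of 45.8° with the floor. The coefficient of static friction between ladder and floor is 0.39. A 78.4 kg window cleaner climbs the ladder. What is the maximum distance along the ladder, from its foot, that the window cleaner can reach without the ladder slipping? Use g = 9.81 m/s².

Taking torques about the foot of the ladder:
Ladder weight 12.8×9.81 = 125.6 N acts at 3.35 m along the ladder; its horizontal arm is 3.35·cos45.8° = 2.336 m → τ = 293.4 N·m clockwise.
Window cleaner weight 78.4×9.81 = 769.1 N at distance d → arm d·cos45.8° → τ = 769.1·d·0.6972 clockwise.
Wall normal N at the top has arm L sinθ = 4.803 m counterclockwise, so Στ = 0 gives N·4.803 = 293.4 + 536.2·d.
ΣFy = 0 ⇒ N_floor = 894.7 N, so the maximum friction is μ_s·N_floor = 0.39×894.7 = 348.9 N. ΣFx = 0 ⇒ N_wall = f, so at the slipping point N = 348.9 N.
Substituting: 348.9×4.803 = 293.4 + 536.2·d ⇒ d = (1676 − 293.4) / 536.2 = 2.58 m.

d ≈ 2.58 m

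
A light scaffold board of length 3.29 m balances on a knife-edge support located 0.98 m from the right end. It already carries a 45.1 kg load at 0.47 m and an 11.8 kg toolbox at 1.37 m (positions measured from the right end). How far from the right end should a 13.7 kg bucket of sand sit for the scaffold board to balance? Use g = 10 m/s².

Sum moments about the knife-edge support (at 0.98 m from the right end) (the support reaction has zero arm there).
Load: 45.1 × 10 = 451 N down at 0.47 m → arm 0.51 m, τ = 451 × 0.51 = 230 N·m clockwise.
Toolbox: 11.8 × 10 = 118 N down at 1.37 m → arm 0.39 m, τ = 118 × 0.39 = 46.02 N·m counterclockwise.
Net moment of existing loads = 184 N·m clockwise.
The bucket of sand weighs 13.7 × 10 = 137 N and must supply an equal counterclockwise moment, so its lever arm about the knife-edge support is 184 / 137 = 1.34 m.
That puts it at 0.98 + 1.34 = 2.32 m from the right end.

x ≈ 2.32 m from the right end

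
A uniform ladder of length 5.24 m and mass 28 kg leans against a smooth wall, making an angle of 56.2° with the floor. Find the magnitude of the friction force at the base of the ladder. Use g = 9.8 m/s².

f ≈ 91.8 N

Take moments about the foot of the ladder.
Ladder weight 28×9.8 = 274.4 N acts at 2.62 m along the ladder; its horizontal arm is 2.62·cos56.2° = 1.457 m → τ = 399.8 N·m clockwise.
Wall normal N acts horizontally at the top; its moment arm is the height L sinθ = 5.24·sin56.2° = 4.354 m, counterclockwise.
Balancing moments: N × 4.354 = 399.8, giving N = 91.8 N.
ΣFx = 0: friction at the foot balances the wall's push, so f = N_wall = 91.8 N.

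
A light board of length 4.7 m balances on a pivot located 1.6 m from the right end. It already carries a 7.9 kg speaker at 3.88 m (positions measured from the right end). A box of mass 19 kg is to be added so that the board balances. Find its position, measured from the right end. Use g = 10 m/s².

x ≈ 0.652 m from the right end

Sum moments about the pivot (at 1.6 m from the right end) (the support reaction has zero arm there).
Speaker: 7.9 × 10 = 79 N down at 3.88 m → arm 2.28 m, τ = 79 × 2.28 = 180.1 N·m counterclockwise.
Net moment of existing loads = 180.1 N·m counterclockwise.
The box weighs 19 × 10 = 190 N and must supply an equal clockwise moment, so its lever arm about the pivot is 180.1 / 190 = 0.948 m.
That puts it at 1.6 − 0.948 = 0.652 m from the right end.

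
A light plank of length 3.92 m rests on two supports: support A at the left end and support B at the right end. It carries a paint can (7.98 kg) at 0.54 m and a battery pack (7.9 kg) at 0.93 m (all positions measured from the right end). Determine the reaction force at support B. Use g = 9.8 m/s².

Take moments about support A.
Paint can: 7.98 × 9.8 = 78.2 N down at 0.54 m → arm 3.38 m, τ = 78.2 × 3.38 = 264.3 N·m clockwise.
Battery pack: 7.9 × 9.8 = 77.42 N down at 0.93 m → arm 2.99 m, τ = 77.42 × 2.99 = 231.5 N·m clockwise.
Net load moment about support A = 495.8 N·m clockwise.
Reaction R at support B is upward at 0 m, arm 3.92 m → moment R × 3.92 counterclockwise.
Setting net torque to zero: R × 3.92 = 495.8 → R = 126 N.

R_B ≈ 126 N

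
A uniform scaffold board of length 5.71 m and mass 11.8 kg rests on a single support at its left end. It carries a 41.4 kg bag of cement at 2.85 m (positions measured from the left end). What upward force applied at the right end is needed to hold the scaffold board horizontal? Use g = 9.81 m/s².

F ≈ 261 N

Taking torques about the left end:
Beam weight: 11.8 × 9.81 = 115.8 N down at 2.855 m → arm 2.855 m, τ = 115.8 × 2.855 = 330.6 N·m clockwise.
Bag of cement: 41.4 × 9.81 = 406.1 N down at 2.85 m → arm 2.85 m, τ = 406.1 × 2.85 = 1157 N·m clockwise.
Net moment of the loads = 1488 N·m clockwise.
The upward force F acts at the right end, arm 5.71 m, giving F × 5.71 counterclockwise.
Στ = 0 ⇒ F × 5.71 = 1488 ⇒ F = 1488 / 5.71 = 261 N.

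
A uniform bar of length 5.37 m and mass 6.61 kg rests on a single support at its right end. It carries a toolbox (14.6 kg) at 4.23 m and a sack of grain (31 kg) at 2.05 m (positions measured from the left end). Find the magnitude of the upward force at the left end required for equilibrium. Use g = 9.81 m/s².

F ≈ 251 N

About the right end:
Beam weight: 6.61 × 9.81 = 64.84 N down at 2.685 m → arm 2.685 m, τ = 64.84 × 2.685 = 174.1 N·m counterclockwise.
Toolbox: 14.6 × 9.81 = 143.2 N down at 4.23 m → arm 1.14 m, τ = 143.2 × 1.14 = 163.2 N·m counterclockwise.
Sack of grain: 31 × 9.81 = 304.1 N down at 2.05 m → arm 3.32 m, τ = 304.1 × 3.32 = 1010 N·m counterclockwise.
Net moment of the loads = 1347 N·m counterclockwise.
The upward force F acts at the left end, arm 5.37 m, giving F × 5.37 clockwise.
Balancing moments: F × 5.37 = 1347, giving F = 1347 / 5.37 = 251 N.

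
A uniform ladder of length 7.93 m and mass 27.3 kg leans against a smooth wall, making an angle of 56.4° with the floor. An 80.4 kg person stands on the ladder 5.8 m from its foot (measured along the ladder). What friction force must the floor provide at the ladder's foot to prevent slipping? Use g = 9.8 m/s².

f ≈ 472 N

Take moments about the foot of the ladder.
Ladder weight 27.3×9.8 = 267.5 N acts at 3.965 m along the ladder; its horizontal arm is 3.965·cos56.4° = 2.194 m → τ = 586.9 N·m clockwise.
Person: 80.4×9.8 = 787.9 N at 5.8 m → arm 3.21 m → τ = 2529 N·m clockwise.
Wall normal N acts horizontally at the top; its moment arm is the height L sinθ = 7.93·sin56.4° = 6.605 m, counterclockwise.
Balancing moments: N × 6.605 = 3116, giving N = 472 N.
ΣFx = 0: friction at the foot balances the wall's push, so f = N_wall = 472 N.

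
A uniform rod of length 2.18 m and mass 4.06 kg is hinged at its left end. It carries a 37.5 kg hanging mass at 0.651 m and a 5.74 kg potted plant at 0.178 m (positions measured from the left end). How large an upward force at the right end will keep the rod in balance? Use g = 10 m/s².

Sum moments about the left end (the unknown pivot reaction has zero arm there).
Beam weight: 4.06 × 10 = 40.6 N down at 1.09 m → arm 1.09 m, τ = 40.6 × 1.09 = 44.25 N·m clockwise.
Hanging mass: 37.5 × 10 = 375 N down at 0.651 m → arm 0.651 m, τ = 375 × 0.651 = 244.1 N·m clockwise.
Potted plant: 5.74 × 10 = 57.4 N down at 0.178 m → arm 0.178 m, τ = 57.4 × 0.178 = 10.22 N·m clockwise.
Net moment of the loads = 298.6 N·m clockwise.
The upward force F acts at the right end, arm 2.18 m, giving F × 2.18 counterclockwise.
Στ = 0 ⇒ F × 2.18 = 298.6 ⇒ F = 298.6 / 2.18 = 137 N.

F ≈ 137 N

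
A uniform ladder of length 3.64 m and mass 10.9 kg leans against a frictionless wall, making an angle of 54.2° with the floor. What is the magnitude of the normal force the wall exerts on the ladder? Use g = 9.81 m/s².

Choose the foot of the ladder as the axis so the floor normal and friction both act there and drop out.
Ladder weight 10.9×9.81 = 106.9 N acts at 1.82 m along the ladder; its horizontal arm is 1.82·cos54.2° = 1.065 m → τ = 113.8 N·m clockwise.
Wall normal N acts horizontally at the top; its moment arm is the height L sinθ = 3.64·sin54.2° = 2.952 m, counterclockwise.
For rotational equilibrium, N × 2.952 = 113.8, so N = 38.6 N.

N_wall ≈ 38.6 N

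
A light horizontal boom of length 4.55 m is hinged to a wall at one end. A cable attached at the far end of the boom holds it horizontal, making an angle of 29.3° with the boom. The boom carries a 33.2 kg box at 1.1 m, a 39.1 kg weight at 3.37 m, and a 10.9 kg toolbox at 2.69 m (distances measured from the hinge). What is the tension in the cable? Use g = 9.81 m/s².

Take moments about the hinge.
Box: 33.2 × 9.81 = 325.7 N down at 1.1 m → arm 1.1 m, τ = 325.7 × 1.1 = 358.3 N·m clockwise.
Weight: 39.1 × 9.81 = 383.6 N down at 3.37 m → arm 3.37 m, τ = 383.6 × 3.37 = 1293 N·m clockwise.
Toolbox: 10.9 × 9.81 = 106.9 N down at 2.69 m → arm 2.69 m, τ = 106.9 × 2.69 = 287.6 N·m clockwise.
Total clockwise load moment = 1939 N·m.
The cable tension T acts at 4.55 m; only its component perpendicular to the boom, T sinθ, produces torque. sin 29.3° = 0.4894.
Balancing moments: T × 4.55 × 0.4894 = 1939, giving T = 1939 / 2.227 = 871 N.

T ≈ 871 N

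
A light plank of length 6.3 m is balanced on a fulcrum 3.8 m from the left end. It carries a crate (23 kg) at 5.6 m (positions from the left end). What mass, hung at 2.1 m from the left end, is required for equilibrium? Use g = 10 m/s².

About the fulcrum (at 3.8 m from the left end):
Crate: 23 × 10 = 230 N down at 5.6 m → arm 1.8 m, τ = 230 × 1.8 = 414 N·m clockwise.
Net moment of known loads = 414 N·m clockwise.
An unknown mass m at 2.1 m has arm 1.7 m; its moment is m·g·1.7 counterclockwise.
Στ = 0 ⇒ m × 10 × 1.7 = 414 ⇒ m = 414 / (10 × 1.7) = 24.4 kg.

m ≈ 24.4 kg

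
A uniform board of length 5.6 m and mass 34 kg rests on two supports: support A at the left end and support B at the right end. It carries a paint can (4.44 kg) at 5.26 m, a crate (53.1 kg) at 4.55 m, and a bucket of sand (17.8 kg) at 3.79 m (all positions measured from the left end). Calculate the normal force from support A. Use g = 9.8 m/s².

R_A ≈ 323 N

Choose support B as the axis so its reaction then has zero moment arm.
Beam weight: 34 × 9.8 = 333.2 N down at 2.8 m → arm 2.8 m, τ = 333.2 × 2.8 = 933 N·m counterclockwise.
Paint can: 4.44 × 9.8 = 43.51 N down at 5.26 m → arm 0.34 m, τ = 43.51 × 0.34 = 14.79 N·m counterclockwise.
Crate: 53.1 × 9.8 = 520.4 N down at 4.55 m → arm 1.05 m, τ = 520.4 × 1.05 = 546.4 N·m counterclockwise.
Bucket of sand: 17.8 × 9.8 = 174.4 N down at 3.79 m → arm 1.81 m, τ = 174.4 × 1.81 = 315.7 N·m counterclockwise.
Net load moment about support B = 1810 N·m counterclockwise.
Reaction R at support A is upward at 0 m, arm 5.6 m → moment R × 5.6 clockwise.
Setting net torque to zero: R × 5.6 = 1810 → R = 323 N.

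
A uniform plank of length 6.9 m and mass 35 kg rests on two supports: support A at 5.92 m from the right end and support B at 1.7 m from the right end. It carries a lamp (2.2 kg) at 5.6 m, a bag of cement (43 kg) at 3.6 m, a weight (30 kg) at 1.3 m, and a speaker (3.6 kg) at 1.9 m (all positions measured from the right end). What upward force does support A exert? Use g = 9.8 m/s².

R_A ≈ 326 N

About support B:
Beam weight: 35 × 9.8 = 343 N down at 3.45 m → arm 1.75 m, τ = 343 × 1.75 = 600.2 N·m counterclockwise.
Lamp: 2.2 × 9.8 = 21.56 N down at 5.6 m → arm 3.9 m, τ = 21.56 × 3.9 = 84.08 N·m counterclockwise.
Bag of cement: 43 × 9.8 = 421.4 N down at 3.6 m → arm 1.9 m, τ = 421.4 × 1.9 = 800.7 N·m counterclockwise.
Weight: 30 × 9.8 = 294 N down at 1.3 m → arm 0.4 m, τ = 294 × 0.4 = 117.6 N·m clockwise.
Speaker: 3.6 × 9.8 = 35.28 N down at 1.9 m → arm 0.2 m, τ = 35.28 × 0.2 = 7.056 N·m counterclockwise.
Net load moment about support B = 1374 N·m counterclockwise.
Reaction R at support A is upward at 5.92 m, arm 4.22 m → moment R × 4.22 clockwise.
Setting net torque to zero: R × 4.22 = 1374 → R = 326 N.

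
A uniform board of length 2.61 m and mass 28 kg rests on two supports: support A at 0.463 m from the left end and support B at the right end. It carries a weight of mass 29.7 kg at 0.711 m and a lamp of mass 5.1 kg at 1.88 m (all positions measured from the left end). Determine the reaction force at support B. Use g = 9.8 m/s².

R_B ≈ 174 N

About support A:
Beam weight: 28 × 9.8 = 274.4 N down at 1.305 m → arm 0.842 m, τ = 274.4 × 0.842 = 231 N·m clockwise.
Weight: 29.7 × 9.8 = 291.1 N down at 0.711 m → arm 0.248 m, τ = 291.1 × 0.248 = 72.19 N·m clockwise.
Lamp: 5.1 × 9.8 = 49.98 N down at 1.88 m → arm 1.417 m, τ = 49.98 × 1.417 = 70.82 N·m clockwise.
Net load moment about support A = 374 N·m clockwise.
Reaction R at support B is upward at 2.61 m, arm 2.147 m → moment R × 2.147 counterclockwise.
Balancing moments: R × 2.147 = 374, giving R = 174 N.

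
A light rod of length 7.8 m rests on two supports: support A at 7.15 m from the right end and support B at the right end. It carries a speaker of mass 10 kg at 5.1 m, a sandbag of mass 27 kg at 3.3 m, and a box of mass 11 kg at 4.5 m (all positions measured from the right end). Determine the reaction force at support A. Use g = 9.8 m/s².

R_A ≈ 260 N

About support B:
Speaker: 10 × 9.8 = 98 N down at 5.1 m → arm 5.1 m, τ = 98 × 5.1 = 499.8 N·m counterclockwise.
Sandbag: 27 × 9.8 = 264.6 N down at 3.3 m → arm 3.3 m, τ = 264.6 × 3.3 = 873.2 N·m counterclockwise.
Box: 11 × 9.8 = 107.8 N down at 4.5 m → arm 4.5 m, τ = 107.8 × 4.5 = 485.1 N·m counterclockwise.
Net load moment about support B = 1858 N·m counterclockwise.
Reaction R at support A is upward at 7.15 m, arm 7.15 m → moment R × 7.15 clockwise.
Στ = 0 ⇒ R × 7.15 = 1858 ⇒ R = 260 N.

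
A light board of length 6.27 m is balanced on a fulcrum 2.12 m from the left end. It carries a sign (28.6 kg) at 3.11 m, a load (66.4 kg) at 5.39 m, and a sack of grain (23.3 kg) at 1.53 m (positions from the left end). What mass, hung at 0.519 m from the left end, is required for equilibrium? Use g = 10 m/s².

m ≈ 145 kg

About the fulcrum (at 2.12 m from the left end):
Sign: 28.6 × 10 = 286 N down at 3.11 m → arm 0.99 m, τ = 286 × 0.99 = 283.1 N·m clockwise.
Load: 66.4 × 10 = 664 N down at 5.39 m → arm 3.27 m, τ = 664 × 3.27 = 2171 N·m clockwise.
Sack of grain: 23.3 × 10 = 233 N down at 1.53 m → arm 0.59 m, τ = 233 × 0.59 = 137.5 N·m counterclockwise.
Net moment of known loads = 2317 N·m clockwise.
An unknown mass m at 0.519 m has arm 1.601 m; its moment is m·g·1.601 counterclockwise.
Στ = 0 ⇒ m × 10 × 1.601 = 2317 ⇒ m = 2317 / (10 × 1.601) = 145 kg.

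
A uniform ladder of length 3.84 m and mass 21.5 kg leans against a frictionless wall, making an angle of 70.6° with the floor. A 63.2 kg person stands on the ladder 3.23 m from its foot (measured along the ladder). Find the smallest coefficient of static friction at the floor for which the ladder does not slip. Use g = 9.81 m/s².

μ_min ≈ 0.266

Take moments about the foot of the ladder.
Ladder weight 21.5×9.81 = 210.9 N acts at 1.92 m along the ladder; its horizontal arm is 1.92·cos70.6° = 0.6377 m → τ = 134.5 N·m clockwise.
Person: 63.2×9.81 = 620 N at 3.23 m → arm 1.073 m → τ = 665.3 N·m clockwise.
Wall normal N acts horizontally at the top; its moment arm is the height L sinθ = 3.84·sin70.6° = 3.622 m, counterclockwise.
For rotational equilibrium, N × 3.622 = 799.8, so N = 220.8 N.
ΣFx = 0 ⇒ f = N_wall = 220.8 N. ΣFy = 0 ⇒ N_floor = 830.9 N.
μ_min = f / N_floor = 220.8 / 830.9 = 0.266.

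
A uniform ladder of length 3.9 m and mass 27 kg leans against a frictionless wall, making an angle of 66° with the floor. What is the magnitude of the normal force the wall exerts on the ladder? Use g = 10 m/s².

Choose the foot of the ladder as the axis so the floor normal and friction both act there and drop out.
Ladder weight 27×10 = 270 N acts at 1.95 m along the ladder; its horizontal arm is 1.95·cos66° = 0.7931 m → τ = 214.1 N·m clockwise.
Wall normal N acts horizontally at the top; its moment arm is the height L sinθ = 3.9·sin66° = 3.563 m, counterclockwise.
Balancing moments: N × 3.563 = 214.1, giving N = 60.1 N.

N_wall ≈ 60.1 N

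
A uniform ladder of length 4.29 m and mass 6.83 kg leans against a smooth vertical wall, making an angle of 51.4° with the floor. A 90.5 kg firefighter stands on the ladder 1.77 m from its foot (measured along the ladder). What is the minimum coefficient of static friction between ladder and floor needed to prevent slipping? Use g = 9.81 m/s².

About the foot of the ladder:
Ladder weight 6.83×9.81 = 67 N acts at 2.145 m along the ladder; its horizontal arm is 2.145·cos51.4° = 1.338 m → τ = 89.65 N·m clockwise.
Firefighter: 90.5×9.81 = 887.8 N at 1.77 m → arm 1.104 m → τ = 980.1 N·m clockwise.
Wall normal N acts horizontally at the top; its moment arm is the height L sinθ = 4.29·sin51.4° = 3.353 m, counterclockwise.
Balancing moments: N × 3.353 = 1070, giving N = 319.1 N.
ΣFx = 0 ⇒ f = N_wall = 319.1 N. ΣFy = 0 ⇒ N_floor = 954.8 N.
μ_min = f / N_floor = 319.1 / 954.8 = 0.334.

μ_min ≈ 0.334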